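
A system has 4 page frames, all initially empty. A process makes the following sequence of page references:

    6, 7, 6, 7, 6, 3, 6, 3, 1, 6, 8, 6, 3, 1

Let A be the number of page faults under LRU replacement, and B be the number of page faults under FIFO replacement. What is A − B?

Under LRU: F F . . . F . . F . F . . . → 5 faults.
Under FIFO: F F . . . F . . F . F F . . → 6 faults.
A − B = 5 − 6 = -1.

-1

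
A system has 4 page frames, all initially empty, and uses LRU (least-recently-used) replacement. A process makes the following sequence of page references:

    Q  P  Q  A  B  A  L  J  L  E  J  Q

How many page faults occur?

Q: miss, frames [Q]
P: miss, frames [Q, P]
Q: hit
A: miss, frames [P, Q, A]
B: miss, frames [P, Q, A, B]
A: hit
L: miss, evict P, frames [Q, B, A, L]
J: miss, evict Q, frames [B, A, L, J]
L: hit
E: miss, evict B, frames [A, J, L, E]
J: hit
Q: miss, evict A, frames [L, E, J, Q]
Page faults: 8.

8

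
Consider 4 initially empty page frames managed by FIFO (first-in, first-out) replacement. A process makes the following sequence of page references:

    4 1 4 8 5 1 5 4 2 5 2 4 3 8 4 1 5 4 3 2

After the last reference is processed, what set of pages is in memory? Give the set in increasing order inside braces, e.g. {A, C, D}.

{2, 3, 4, 5}

4: miss, frames (4)
1: miss, frames (4 1)
4: hit
8: miss, frames (4 1 8)
5: miss, frames (4 1 8 5)
1: hit
5: hit
4: hit
2: miss, evict 4, frames (1 8 5 2)
5: hit
2: hit
4: miss, evict 1, frames (8 5 2 4)
3: miss, evict 8, frames (5 2 4 3)
8: miss, evict 5, frames (2 4 3 8)
4: hit
1: miss, evict 2, frames (4 3 8 1)
5: miss, evict 4, frames (3 8 1 5)
4: miss, evict 3, frames (8 1 5 4)
3: miss, evict 8, frames (1 5 4 3)
2: miss, evict 1, frames (5 4 3 2)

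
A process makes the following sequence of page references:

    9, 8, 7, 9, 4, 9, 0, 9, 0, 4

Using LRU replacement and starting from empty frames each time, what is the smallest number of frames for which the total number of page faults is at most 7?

f=1: 10 faults
f=2: 7 faults
f=3: 5 faults
f=4: 5 faults
f=5: 5 faults
Smallest f with faults ≤ 7 is 2.

2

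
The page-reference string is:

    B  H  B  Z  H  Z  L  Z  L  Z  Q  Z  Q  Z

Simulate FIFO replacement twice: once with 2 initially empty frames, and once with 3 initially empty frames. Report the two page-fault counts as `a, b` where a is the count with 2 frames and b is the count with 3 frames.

2 frames: F F . F . . F . . . F F . . → 6 faults.
3 frames: F F . F . . F . . . F . . . → 5 faults.
5 < 6: adding a frame reduced faults, as is typical.

6, 5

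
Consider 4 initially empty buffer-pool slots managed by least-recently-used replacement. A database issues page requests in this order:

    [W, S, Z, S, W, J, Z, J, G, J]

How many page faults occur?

5

W: miss, frames (W)
S: miss, frames (W S)
Z: miss, frames (W S Z)
S: hit
W: hit
J: miss, frames (Z S W J)
Z: hit
J: hit
G: miss, evict S, frames (W Z J G)
J: hit
Page faults: 5.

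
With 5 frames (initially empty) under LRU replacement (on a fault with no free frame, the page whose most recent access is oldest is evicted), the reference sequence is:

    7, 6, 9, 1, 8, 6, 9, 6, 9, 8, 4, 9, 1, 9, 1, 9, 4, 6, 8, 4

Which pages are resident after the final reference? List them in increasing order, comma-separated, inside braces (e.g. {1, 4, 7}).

7: fault, frames {7}
6: fault, frames {7,6}
9: fault, frames {7,6,9}
1: fault, frames {7,6,9,1}
8: fault, frames {7,6,9,1,8}
6: hit
9: hit
6: hit
9: hit
8: hit
4: fault, evict 7, frames {1,6,9,8,4}
9: hit
1: hit
9: hit
1: hit
9: hit
4: hit
6: hit
8: hit
4: hit

{1, 4, 6, 8, 9}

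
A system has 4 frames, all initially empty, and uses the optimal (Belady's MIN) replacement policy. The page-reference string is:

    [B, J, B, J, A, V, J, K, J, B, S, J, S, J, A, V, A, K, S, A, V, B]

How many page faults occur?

8

B: miss, frames {B}
J: miss, frames {B,J}
B: hit
J: hit
A: miss, frames {B,J,A}
V: miss, frames {B,J,A,V}
J: hit
K: miss, evict V, frames {B,J,A,K}
J: hit
B: hit
S: miss, evict B, frames {J,A,K,S}
J: hit
S: hit
J: hit
A: hit
V: miss, evict J, frames {A,K,S,V}
A: hit
K: hit
S: hit
A: hit
V: hit
B: miss, evict V, frames {A,K,S,B}
Page faults: 8.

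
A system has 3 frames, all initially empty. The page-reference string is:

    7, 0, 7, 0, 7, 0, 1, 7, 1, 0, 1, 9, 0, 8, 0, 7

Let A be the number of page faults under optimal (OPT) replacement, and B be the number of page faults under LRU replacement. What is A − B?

-1

Under OPT: F F . . . . F . . . . F . F . . → 5 faults.
Under LRU: F F . . . . F . . . . F . F . F → 6 faults.
A − B = 5 − 6 = -1.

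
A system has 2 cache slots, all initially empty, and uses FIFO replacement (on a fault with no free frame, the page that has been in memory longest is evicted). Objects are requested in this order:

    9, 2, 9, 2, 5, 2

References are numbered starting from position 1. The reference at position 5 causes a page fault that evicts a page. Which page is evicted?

pos 1: 9: fault, frames (9)
pos 2: 2: fault, frames (9 2)
pos 3: 9: hit
pos 4: 2: hit
pos 5: 5: fault, evict 9, frames (2 5)
At position 5, page 9 is evicted.

9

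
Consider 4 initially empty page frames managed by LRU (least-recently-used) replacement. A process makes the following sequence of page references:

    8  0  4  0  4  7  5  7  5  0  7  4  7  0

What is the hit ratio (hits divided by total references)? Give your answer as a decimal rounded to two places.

0.64

8 -> fault, frames (8)
0 -> fault, frames (8 0)
4 -> fault, frames (8 0 4)
0 -> hit
4 -> hit
7 -> fault, frames (8 0 4 7)
5 -> fault, evict 8, frames (0 4 7 5)
7 -> hit
5 -> hit
0 -> hit
7 -> hit
4 -> hit
7 -> hit
0 -> hit
Hits: 9 of 14 references → 9/14 = 0.6429.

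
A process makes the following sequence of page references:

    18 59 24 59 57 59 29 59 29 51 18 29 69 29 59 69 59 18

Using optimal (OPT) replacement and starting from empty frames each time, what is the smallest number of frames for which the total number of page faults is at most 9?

f=1: 18 faults
f=2: 10 faults
f=3: 8 faults
f=4: 7 faults
f=5: 7 faults
f=6: 7 faults
f=7: 7 faults
Smallest f with faults ≤ 9 is 3.

3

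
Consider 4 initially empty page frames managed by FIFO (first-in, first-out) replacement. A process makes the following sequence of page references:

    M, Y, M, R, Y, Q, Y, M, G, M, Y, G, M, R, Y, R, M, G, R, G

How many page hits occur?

M -> miss, frames [M]
Y -> miss, frames [M, Y]
M -> hit
R -> miss, frames [M, Y, R]
Y -> hit
Q -> miss, frames [M, Y, R, Q]
Y -> hit
M -> hit
G -> miss, evict M, frames [Y, R, Q, G]
M -> miss, evict Y, frames [R, Q, G, M]
Y -> miss, evict R, frames [Q, G, M, Y]
G -> hit
M -> hit
R -> miss, evict Q, frames [G, M, Y, R]
Y -> hit
R -> hit
M -> hit
G -> hit
R -> hit
G -> hit
Hits: 12.

12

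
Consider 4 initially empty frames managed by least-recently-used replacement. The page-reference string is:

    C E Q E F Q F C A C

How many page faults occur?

5

C: fault, frames [C]
E: fault, frames [C, E]
Q: fault, frames [C, E, Q]
E: hit
F: fault, frames [C, Q, E, F]
Q: hit
F: hit
C: hit
A: fault, evict E, frames [Q, F, C, A]
C: hit
Page faults: 5.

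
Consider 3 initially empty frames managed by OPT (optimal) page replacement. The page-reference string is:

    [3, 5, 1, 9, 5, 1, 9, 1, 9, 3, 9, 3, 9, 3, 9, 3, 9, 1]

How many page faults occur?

3 -> miss, frames [3]
5 -> miss, frames [3, 5]
1 -> miss, frames [3, 5, 1]
9 -> miss, evict 3, frames [5, 1, 9]
5 -> hit
1 -> hit
9 -> hit
1 -> hit
9 -> hit
3 -> miss, evict 5, frames [1, 9, 3]
9 -> hit
3 -> hit
9 -> hit
3 -> hit
9 -> hit
3 -> hit
9 -> hit
1 -> hit
Page faults: 5.

5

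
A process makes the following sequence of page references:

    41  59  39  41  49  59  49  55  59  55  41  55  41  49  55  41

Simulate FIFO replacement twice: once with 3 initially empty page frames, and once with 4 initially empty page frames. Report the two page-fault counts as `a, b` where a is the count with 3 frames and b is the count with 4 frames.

3 frames: F F F . F . . F F . F . . F F . → 9 faults.
4 frames: F F F . F . . F . . F . . . . . → 6 faults.
6 < 9: adding a frame reduced faults, as is typical.

9, 6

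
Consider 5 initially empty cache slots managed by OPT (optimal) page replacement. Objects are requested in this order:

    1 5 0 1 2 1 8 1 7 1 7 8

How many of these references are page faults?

1 -> miss, frames (1)
5 -> miss, frames (1 5)
0 -> miss, frames (1 5 0)
1 -> hit
2 -> miss, frames (1 5 0 2)
1 -> hit
8 -> miss, frames (1 5 0 2 8)
1 -> hit
7 -> miss, evict 2, frames (1 5 0 8 7)
1 -> hit
7 -> hit
8 -> hit
Page faults: 6.

6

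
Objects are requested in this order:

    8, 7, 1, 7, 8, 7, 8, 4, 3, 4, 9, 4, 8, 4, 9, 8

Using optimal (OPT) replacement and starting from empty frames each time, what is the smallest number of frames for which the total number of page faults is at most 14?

f=1: 16 faults
f=2: 9 faults
f=3: 6 faults
f=4: 6 faults
f=5: 6 faults
f=6: 6 faults
Smallest f with faults ≤ 14 is 2.

2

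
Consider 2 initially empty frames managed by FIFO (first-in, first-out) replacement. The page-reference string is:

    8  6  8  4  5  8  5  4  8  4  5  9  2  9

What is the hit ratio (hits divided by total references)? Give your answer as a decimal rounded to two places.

0.36

8 -> fault, frames (8)
6 -> fault, frames (8 6)
8 -> hit
4 -> fault, evict 8, frames (6 4)
5 -> fault, evict 6, frames (4 5)
8 -> fault, evict 4, frames (5 8)
5 -> hit
4 -> fault, evict 5, frames (8 4)
8 -> hit
4 -> hit
5 -> fault, evict 8, frames (4 5)
9 -> fault, evict 4, frames (5 9)
2 -> fault, evict 5, frames (9 2)
9 -> hit
Hits: 5 of 14 references → 5/14 = 0.3571.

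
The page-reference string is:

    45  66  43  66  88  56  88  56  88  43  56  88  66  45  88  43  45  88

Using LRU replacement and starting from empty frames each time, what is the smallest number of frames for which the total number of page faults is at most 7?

f=1: 18 faults
f=2: 14 faults
f=3: 9 faults
f=4: 7 faults
f=5: 5 faults
Smallest f with faults ≤ 7 is 4.

4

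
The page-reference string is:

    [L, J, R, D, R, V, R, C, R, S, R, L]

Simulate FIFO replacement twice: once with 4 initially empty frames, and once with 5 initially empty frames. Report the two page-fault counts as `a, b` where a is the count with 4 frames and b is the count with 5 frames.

9, 8

4 frames: F F F F . F . F . F F F → 9 faults.
5 frames: F F F F . F . F . F . F → 8 faults.
8 < 9: adding a frame reduced faults, as is typical.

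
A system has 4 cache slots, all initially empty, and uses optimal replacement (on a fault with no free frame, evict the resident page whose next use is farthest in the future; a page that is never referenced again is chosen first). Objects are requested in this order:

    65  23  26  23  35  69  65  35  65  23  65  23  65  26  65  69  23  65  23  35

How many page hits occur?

13

65 → fault, frames (65)
23 → fault, frames (65 23)
26 → fault, frames (65 23 26)
23 → hit
35 → fault, frames (65 23 26 35)
69 → fault, evict 26, frames (65 23 35 69)
65 → hit
35 → hit
65 → hit
23 → hit
65 → hit
23 → hit
65 → hit
26 → fault, evict 35, frames (65 23 69 26)
65 → hit
69 → hit
23 → hit
65 → hit
23 → hit
35 → fault, evict 26, frames (65 23 69 35)
Hits: 13.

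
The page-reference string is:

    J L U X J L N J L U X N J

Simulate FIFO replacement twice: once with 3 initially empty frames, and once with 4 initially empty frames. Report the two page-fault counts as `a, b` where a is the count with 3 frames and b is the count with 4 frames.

3 frames: F F F F F F F . . F F . F → 10 faults.
4 frames: F F F F . . F F F F F F F → 11 faults.
11 > 10: adding a frame increased faults — Belady's anomaly.

10, 11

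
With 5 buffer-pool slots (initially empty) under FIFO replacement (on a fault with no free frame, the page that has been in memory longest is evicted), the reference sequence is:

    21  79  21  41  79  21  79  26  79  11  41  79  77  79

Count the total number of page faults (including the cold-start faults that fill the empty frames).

21 → fault, frames (21)
79 → fault, frames (21 79)
21 → hit
41 → fault, frames (21 79 41)
79 → hit
21 → hit
79 → hit
26 → fault, frames (21 79 41 26)
79 → hit
11 → fault, frames (21 79 41 26 11)
41 → hit
79 → hit
77 → fault, evict 21, frames (79 41 26 11 77)
79 → hit
Page faults: 6.

6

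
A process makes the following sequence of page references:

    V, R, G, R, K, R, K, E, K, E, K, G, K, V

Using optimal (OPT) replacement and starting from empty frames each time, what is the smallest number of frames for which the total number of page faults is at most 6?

3

f=1: 14 faults
f=2: 7 faults
f=3: 6 faults
f=4: 5 faults
f=5: 5 faults
Smallest f with faults ≤ 6 is 3.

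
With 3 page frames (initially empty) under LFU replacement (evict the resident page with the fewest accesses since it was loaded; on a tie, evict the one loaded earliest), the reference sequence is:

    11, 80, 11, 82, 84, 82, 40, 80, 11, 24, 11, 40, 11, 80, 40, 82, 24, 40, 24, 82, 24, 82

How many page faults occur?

11 -> miss, frames (11)
80 -> miss, frames (11 80)
11 -> hit
82 -> miss, frames (11 80 82)
84 -> miss, evict 80, frames (11 82 84)
82 -> hit
40 -> miss, evict 84, frames (11 82 40)
80 -> miss, evict 40, frames (11 82 80)
11 -> hit
24 -> miss, evict 80, frames (11 82 24)
11 -> hit
40 -> miss, evict 24, frames (11 82 40)
11 -> hit
80 -> miss, evict 40, frames (11 82 80)
40 -> miss, evict 80, frames (11 82 40)
82 -> hit
24 -> miss, evict 40, frames (11 82 24)
40 -> miss, evict 24, frames (11 82 40)
24 -> miss, evict 40, frames (11 82 24)
82 -> hit
24 -> hit
82 -> hit
Page faults: 13.

13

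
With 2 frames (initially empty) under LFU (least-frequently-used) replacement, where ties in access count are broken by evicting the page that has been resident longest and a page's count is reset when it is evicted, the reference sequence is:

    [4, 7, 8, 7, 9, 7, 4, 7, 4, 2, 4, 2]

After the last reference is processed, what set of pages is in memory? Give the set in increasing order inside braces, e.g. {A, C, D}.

4 → fault, frames (4)
7 → fault, frames (4 7)
8 → fault, evict 4, frames (7 8)
7 → hit
9 → fault, evict 8, frames (7 9)
7 → hit
4 → fault, evict 9, frames (7 4)
7 → hit
4 → hit
2 → fault, evict 4, frames (7 2)
4 → fault, evict 2, frames (7 4)
2 → fault, evict 4, frames (7 2)

{2, 7}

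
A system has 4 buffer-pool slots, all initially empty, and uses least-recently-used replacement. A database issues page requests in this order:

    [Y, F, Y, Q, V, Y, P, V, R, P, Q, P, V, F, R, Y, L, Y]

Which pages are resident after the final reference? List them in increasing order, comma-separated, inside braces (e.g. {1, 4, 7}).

Y -> fault, frames [Y]
F -> fault, frames [Y, F]
Y -> hit
Q -> fault, frames [F, Y, Q]
V -> fault, frames [F, Y, Q, V]
Y -> hit
P -> fault, evict F, frames [Q, V, Y, P]
V -> hit
R -> fault, evict Q, frames [Y, P, V, R]
P -> hit
Q -> fault, evict Y, frames [V, R, P, Q]
P -> hit
V -> hit
F -> fault, evict R, frames [Q, P, V, F]
R -> fault, evict Q, frames [P, V, F, R]
Y -> fault, evict P, frames [V, F, R, Y]
L -> fault, evict V, frames [F, R, Y, L]
Y -> hit

{F, L, R, Y}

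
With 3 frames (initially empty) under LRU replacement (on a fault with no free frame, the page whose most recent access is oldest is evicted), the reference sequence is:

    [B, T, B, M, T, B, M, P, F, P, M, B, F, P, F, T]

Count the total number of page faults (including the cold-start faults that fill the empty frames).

B → miss, frames [B]
T → miss, frames [B, T]
B → hit
M → miss, frames [T, B, M]
T → hit
B → hit
M → hit
P → miss, evict T, frames [B, M, P]
F → miss, evict B, frames [M, P, F]
P → hit
M → hit
B → miss, evict F, frames [P, M, B]
F → miss, evict P, frames [M, B, F]
P → miss, evict M, frames [B, F, P]
F → hit
T → miss, evict B, frames [P, F, T]
Page faults: 9.

9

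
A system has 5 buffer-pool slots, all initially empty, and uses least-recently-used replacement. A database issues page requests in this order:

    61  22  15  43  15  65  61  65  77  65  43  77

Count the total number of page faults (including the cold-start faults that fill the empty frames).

6

61 -> miss, frames [61]
22 -> miss, frames [61, 22]
15 -> miss, frames [61, 22, 15]
43 -> miss, frames [61, 22, 15, 43]
15 -> hit
65 -> miss, frames [61, 22, 43, 15, 65]
61 -> hit
65 -> hit
77 -> miss, evict 22, frames [43, 15, 61, 65, 77]
65 -> hit
43 -> hit
77 -> hit
Page faults: 6.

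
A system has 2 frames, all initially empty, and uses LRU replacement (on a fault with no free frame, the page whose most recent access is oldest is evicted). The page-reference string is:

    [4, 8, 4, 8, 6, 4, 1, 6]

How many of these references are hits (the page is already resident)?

4 -> fault, frames (4)
8 -> fault, frames (4 8)
4 -> hit
8 -> hit
6 -> fault, evict 4, frames (8 6)
4 -> fault, evict 8, frames (6 4)
1 -> fault, evict 6, frames (4 1)
6 -> fault, evict 4, frames (1 6)
Hits: 2.

2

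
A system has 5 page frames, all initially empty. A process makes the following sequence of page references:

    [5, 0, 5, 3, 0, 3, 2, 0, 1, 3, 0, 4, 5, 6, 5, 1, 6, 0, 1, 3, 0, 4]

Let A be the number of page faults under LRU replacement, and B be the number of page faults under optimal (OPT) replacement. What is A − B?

Under LRU: F F . F . . F . F . . F F F . F . . . F . F → 11 faults.
Under OPT: F F . F . . F . F . . F . F . . . . . . . F → 8 faults.
A − B = 11 − 8 = 3.

3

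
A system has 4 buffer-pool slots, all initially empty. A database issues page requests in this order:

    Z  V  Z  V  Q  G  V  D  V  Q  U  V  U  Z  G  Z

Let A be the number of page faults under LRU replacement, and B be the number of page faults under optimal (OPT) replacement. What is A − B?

1

Under LRU: F F . . F F . F . . F . . F F . → 8 faults.
Under OPT: F F . . F F . F . . F . . . F . → 7 faults.
A − B = 8 − 7 = 1.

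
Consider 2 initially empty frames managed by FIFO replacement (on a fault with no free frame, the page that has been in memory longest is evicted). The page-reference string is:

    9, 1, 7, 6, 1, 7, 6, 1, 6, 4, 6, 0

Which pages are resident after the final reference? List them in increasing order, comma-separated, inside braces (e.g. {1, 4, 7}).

9 -> fault, frames [9]
1 -> fault, frames [9, 1]
7 -> fault, evict 9, frames [1, 7]
6 -> fault, evict 1, frames [7, 6]
1 -> fault, evict 7, frames [6, 1]
7 -> fault, evict 6, frames [1, 7]
6 -> fault, evict 1, frames [7, 6]
1 -> fault, evict 7, frames [6, 1]
6 -> hit
4 -> fault, evict 6, frames [1, 4]
6 -> fault, evict 1, frames [4, 6]
0 -> fault, evict 4, frames [6, 0]

{0, 6}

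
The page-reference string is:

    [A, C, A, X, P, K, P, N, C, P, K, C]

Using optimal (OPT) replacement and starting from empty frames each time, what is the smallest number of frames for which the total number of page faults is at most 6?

4

f=1: 12 faults
f=2: 8 faults
f=3: 7 faults
f=4: 6 faults
f=5: 6 faults
f=6: 6 faults
Smallest f with faults ≤ 6 is 4.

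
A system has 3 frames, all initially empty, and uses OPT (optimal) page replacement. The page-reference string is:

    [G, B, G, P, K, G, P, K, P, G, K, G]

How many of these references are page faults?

G -> miss, frames (G)
B -> miss, frames (G B)
G -> hit
P -> miss, frames (G B P)
K -> miss, evict B, frames (G P K)
G -> hit
P -> hit
K -> hit
P -> hit
G -> hit
K -> hit
G -> hit
Page faults: 4.

4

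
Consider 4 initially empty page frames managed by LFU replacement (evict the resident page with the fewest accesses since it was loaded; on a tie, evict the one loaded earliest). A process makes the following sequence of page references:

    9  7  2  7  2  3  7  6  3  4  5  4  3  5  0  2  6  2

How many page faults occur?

11

9 → fault, frames (9)
7 → fault, frames (9 7)
2 → fault, frames (9 7 2)
7 → hit
2 → hit
3 → fault, frames (9 7 2 3)
7 → hit
6 → fault, evict 9, frames (7 2 3 6)
3 → hit
4 → fault, evict 6, frames (7 2 3 4)
5 → fault, evict 4, frames (7 2 3 5)
4 → fault, evict 5, frames (7 2 3 4)
3 → hit
5 → fault, evict 4, frames (7 2 3 5)
0 → fault, evict 5, frames (7 2 3 0)
2 → hit
6 → fault, evict 0, frames (7 2 3 6)
2 → hit
Page faults: 11.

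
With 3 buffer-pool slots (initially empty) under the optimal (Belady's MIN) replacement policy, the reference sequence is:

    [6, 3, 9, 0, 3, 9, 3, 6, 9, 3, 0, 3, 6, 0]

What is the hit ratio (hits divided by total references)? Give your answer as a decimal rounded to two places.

0.57

6: miss, frames [6]
3: miss, frames [6, 3]
9: miss, frames [6, 3, 9]
0: miss, evict 6, frames [3, 9, 0]
3: hit
9: hit
3: hit
6: miss, evict 0, frames [3, 9, 6]
9: hit
3: hit
0: miss, evict 9, frames [3, 6, 0]
3: hit
6: hit
0: hit
Hits: 8 of 14 references → 8/14 = 0.5714.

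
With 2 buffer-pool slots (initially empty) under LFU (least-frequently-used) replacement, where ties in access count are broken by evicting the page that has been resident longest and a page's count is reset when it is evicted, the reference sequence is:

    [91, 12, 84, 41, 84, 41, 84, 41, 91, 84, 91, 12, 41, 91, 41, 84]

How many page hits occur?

6

91 -> miss, frames (91)
12 -> miss, frames (91 12)
84 -> miss, evict 91, frames (12 84)
41 -> miss, evict 12, frames (84 41)
84 -> hit
41 -> hit
84 -> hit
41 -> hit
91 -> miss, evict 84, frames (41 91)
84 -> miss, evict 91, frames (41 84)
91 -> miss, evict 84, frames (41 91)
12 -> miss, evict 91, frames (41 12)
41 -> hit
91 -> miss, evict 12, frames (41 91)
41 -> hit
84 -> miss, evict 91, frames (41 84)
Hits: 6.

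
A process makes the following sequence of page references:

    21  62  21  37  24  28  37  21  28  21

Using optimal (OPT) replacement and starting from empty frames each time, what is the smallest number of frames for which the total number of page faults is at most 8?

f=1: 10 faults
f=2: 6 faults
f=3: 5 faults
f=4: 5 faults
f=5: 5 faults
Smallest f with faults ≤ 8 is 2.

2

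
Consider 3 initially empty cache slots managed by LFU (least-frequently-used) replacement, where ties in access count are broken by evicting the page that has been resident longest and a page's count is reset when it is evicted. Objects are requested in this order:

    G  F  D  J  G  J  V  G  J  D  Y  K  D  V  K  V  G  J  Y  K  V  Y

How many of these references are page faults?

17

G: miss, frames {G}
F: miss, frames {G,F}
D: miss, frames {G,F,D}
J: miss, evict G, frames {F,D,J}
G: miss, evict F, frames {D,J,G}
J: hit
V: miss, evict D, frames {J,G,V}
G: hit
J: hit
D: miss, evict V, frames {J,G,D}
Y: miss, evict D, frames {J,G,Y}
K: miss, evict Y, frames {J,G,K}
D: miss, evict K, frames {J,G,D}
V: miss, evict D, frames {J,G,V}
K: miss, evict V, frames {J,G,K}
V: miss, evict K, frames {J,G,V}
G: hit
J: hit
Y: miss, evict V, frames {J,G,Y}
K: miss, evict Y, frames {J,G,K}
V: miss, evict K, frames {J,G,V}
Y: miss, evict V, frames {J,G,Y}
Page faults: 17.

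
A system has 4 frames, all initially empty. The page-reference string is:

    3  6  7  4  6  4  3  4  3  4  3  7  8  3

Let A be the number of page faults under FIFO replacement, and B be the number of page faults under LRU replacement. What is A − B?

1

Under FIFO: F F F F . . . . . . . . F F → 6 faults.
Under LRU: F F F F . . . . . . . . F . → 5 faults.
A − B = 6 − 5 = 1.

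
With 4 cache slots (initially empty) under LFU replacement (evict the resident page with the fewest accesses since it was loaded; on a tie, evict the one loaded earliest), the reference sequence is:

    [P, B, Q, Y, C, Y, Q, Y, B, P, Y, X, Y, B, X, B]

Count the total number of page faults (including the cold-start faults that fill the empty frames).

7

P → miss, frames {P}
B → miss, frames {P,B}
Q → miss, frames {P,B,Q}
Y → miss, frames {P,B,Q,Y}
C → miss, evict P, frames {B,Q,Y,C}
Y → hit
Q → hit
Y → hit
B → hit
P → miss, evict C, frames {B,Q,Y,P}
Y → hit
X → miss, evict P, frames {B,Q,Y,X}
Y → hit
B → hit
X → hit
B → hit
Page faults: 7.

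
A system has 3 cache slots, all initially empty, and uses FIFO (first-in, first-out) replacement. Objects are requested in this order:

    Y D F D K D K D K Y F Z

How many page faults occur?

Y -> miss, frames {Y}
D -> miss, frames {Y,D}
F -> miss, frames {Y,D,F}
D -> hit
K -> miss, evict Y, frames {D,F,K}
D -> hit
K -> hit
D -> hit
K -> hit
Y -> miss, evict D, frames {F,K,Y}
F -> hit
Z -> miss, evict F, frames {K,Y,Z}
Page faults: 6.

6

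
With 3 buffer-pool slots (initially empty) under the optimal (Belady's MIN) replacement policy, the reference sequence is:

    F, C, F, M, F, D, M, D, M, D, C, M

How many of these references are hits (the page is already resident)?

8

F → miss, frames (F)
C → miss, frames (F C)
F → hit
M → miss, frames (F C M)
F → hit
D → miss, evict F, frames (C M D)
M → hit
D → hit
M → hit
D → hit
C → hit
M → hit
Hits: 8.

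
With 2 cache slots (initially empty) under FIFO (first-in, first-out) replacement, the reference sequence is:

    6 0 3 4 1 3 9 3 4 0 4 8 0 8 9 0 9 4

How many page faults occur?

13

6 → fault, frames (6)
0 → fault, frames (6 0)
3 → fault, evict 6, frames (0 3)
4 → fault, evict 0, frames (3 4)
1 → fault, evict 3, frames (4 1)
3 → fault, evict 4, frames (1 3)
9 → fault, evict 1, frames (3 9)
3 → hit
4 → fault, evict 3, frames (9 4)
0 → fault, evict 9, frames (4 0)
4 → hit
8 → fault, evict 4, frames (0 8)
0 → hit
8 → hit
9 → fault, evict 0, frames (8 9)
0 → fault, evict 8, frames (9 0)
9 → hit
4 → fault, evict 9, frames (0 4)
Page faults: 13.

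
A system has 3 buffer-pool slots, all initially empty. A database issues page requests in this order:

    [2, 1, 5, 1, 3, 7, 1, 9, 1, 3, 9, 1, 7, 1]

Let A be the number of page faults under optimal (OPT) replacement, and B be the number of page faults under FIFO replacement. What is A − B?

Under OPT: F F F . F F . F . . . . F . → 7 faults.
Under FIFO: F F F . F F F F . F . . F F → 10 faults.
A − B = 7 − 10 = -3.

-3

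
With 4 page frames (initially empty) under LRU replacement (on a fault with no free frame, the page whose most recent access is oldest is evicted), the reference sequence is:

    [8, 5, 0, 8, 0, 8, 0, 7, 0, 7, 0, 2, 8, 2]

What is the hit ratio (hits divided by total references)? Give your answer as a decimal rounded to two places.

8: fault, frames (8)
5: fault, frames (8 5)
0: fault, frames (8 5 0)
8: hit
0: hit
8: hit
0: hit
7: fault, frames (5 8 0 7)
0: hit
7: hit
0: hit
2: fault, evict 5, frames (8 7 0 2)
8: hit
2: hit
Hits: 9 of 14 references → 9/14 = 0.6429.

0.64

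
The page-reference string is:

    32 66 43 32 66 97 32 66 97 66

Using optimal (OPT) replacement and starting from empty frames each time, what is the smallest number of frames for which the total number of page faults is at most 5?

3

f=1: 10 faults
f=2: 6 faults
f=3: 4 faults
f=4: 4 faults
Smallest f with faults ≤ 5 is 3.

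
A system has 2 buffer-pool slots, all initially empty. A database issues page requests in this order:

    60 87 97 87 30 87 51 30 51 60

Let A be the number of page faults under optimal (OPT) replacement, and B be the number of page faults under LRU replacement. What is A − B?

Under OPT: F F F . F . F . . F → 6 faults.
Under LRU: F F F . F . F F . F → 7 faults.
A − B = 6 − 7 = -1.

-1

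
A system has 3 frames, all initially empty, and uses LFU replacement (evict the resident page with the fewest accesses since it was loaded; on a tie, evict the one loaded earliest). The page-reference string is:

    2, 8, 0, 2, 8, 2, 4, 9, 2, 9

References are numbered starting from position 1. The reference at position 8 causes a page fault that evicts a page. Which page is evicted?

4

pos 1: 2 -> fault, frames (2)
pos 2: 8 -> fault, frames (2 8)
pos 3: 0 -> fault, frames (2 8 0)
pos 4: 2 -> hit
pos 5: 8 -> hit
pos 6: 2 -> hit
pos 7: 4 -> fault, evict 0, frames (2 8 4)
pos 8: 9 -> fault, evict 4, frames (2 8 9)
At position 8, page 4 is evicted.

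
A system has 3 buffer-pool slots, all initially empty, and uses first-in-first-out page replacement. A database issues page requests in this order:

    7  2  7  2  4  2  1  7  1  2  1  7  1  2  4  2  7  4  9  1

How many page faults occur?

9

7 → fault, frames [7]
2 → fault, frames [7, 2]
7 → hit
2 → hit
4 → fault, frames [7, 2, 4]
2 → hit
1 → fault, evict 7, frames [2, 4, 1]
7 → fault, evict 2, frames [4, 1, 7]
1 → hit
2 → fault, evict 4, frames [1, 7, 2]
1 → hit
7 → hit
1 → hit
2 → hit
4 → fault, evict 1, frames [7, 2, 4]
2 → hit
7 → hit
4 → hit
9 → fault, evict 7, frames [2, 4, 9]
1 → fault, evict 2, frames [4, 9, 1]
Page faults: 9.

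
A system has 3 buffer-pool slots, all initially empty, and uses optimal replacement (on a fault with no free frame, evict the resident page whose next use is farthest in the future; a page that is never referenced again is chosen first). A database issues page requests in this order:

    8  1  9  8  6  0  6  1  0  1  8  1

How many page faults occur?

6

8: miss, frames (8)
1: miss, frames (8 1)
9: miss, frames (8 1 9)
8: hit
6: miss, evict 9, frames (8 1 6)
0: miss, evict 8, frames (1 6 0)
6: hit
1: hit
0: hit
1: hit
8: miss, evict 0, frames (1 6 8)
1: hit
Page faults: 6.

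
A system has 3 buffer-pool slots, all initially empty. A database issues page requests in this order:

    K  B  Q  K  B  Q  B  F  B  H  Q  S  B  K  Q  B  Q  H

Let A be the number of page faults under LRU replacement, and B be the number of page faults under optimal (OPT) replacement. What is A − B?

Under LRU: F F F . . . . F . F F F F F F . . F → 11 faults.
Under OPT: F F F . . . . F . F . F . F . . . F → 8 faults.
A − B = 11 − 8 = 3.

3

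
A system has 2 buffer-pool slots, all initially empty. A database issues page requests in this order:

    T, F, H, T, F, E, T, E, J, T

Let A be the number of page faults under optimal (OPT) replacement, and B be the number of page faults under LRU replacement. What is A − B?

-3

Under OPT: F F F . F F . . F . → 6 faults.
Under LRU: F F F F F F F . F F → 9 faults.
A − B = 6 − 9 = -3.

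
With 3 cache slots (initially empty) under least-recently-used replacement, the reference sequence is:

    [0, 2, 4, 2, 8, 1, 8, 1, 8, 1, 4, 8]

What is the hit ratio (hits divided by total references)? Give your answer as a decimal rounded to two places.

0 -> fault, frames (0)
2 -> fault, frames (0 2)
4 -> fault, frames (0 2 4)
2 -> hit
8 -> fault, evict 0, frames (4 2 8)
1 -> fault, evict 4, frames (2 8 1)
8 -> hit
1 -> hit
8 -> hit
1 -> hit
4 -> fault, evict 2, frames (8 1 4)
8 -> hit
Hits: 6 of 12 references → 6/12 = 0.5000.

0.50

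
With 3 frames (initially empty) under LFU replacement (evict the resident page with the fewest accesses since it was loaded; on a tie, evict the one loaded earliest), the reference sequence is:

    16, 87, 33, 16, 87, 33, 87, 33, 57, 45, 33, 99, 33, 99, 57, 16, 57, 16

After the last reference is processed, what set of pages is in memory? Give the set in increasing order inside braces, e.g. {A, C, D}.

{16, 33, 87}

16: fault, frames {16}
87: fault, frames {16,87}
33: fault, frames {16,87,33}
16: hit
87: hit
33: hit
87: hit
33: hit
57: fault, evict 16, frames {87,33,57}
45: fault, evict 57, frames {87,33,45}
33: hit
99: fault, evict 45, frames {87,33,99}
33: hit
99: hit
57: fault, evict 99, frames {87,33,57}
16: fault, evict 57, frames {87,33,16}
57: fault, evict 16, frames {87,33,57}
16: fault, evict 57, frames {87,33,16}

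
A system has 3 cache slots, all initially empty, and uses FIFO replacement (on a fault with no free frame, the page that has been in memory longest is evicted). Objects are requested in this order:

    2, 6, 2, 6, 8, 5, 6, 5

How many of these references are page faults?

2 -> miss, frames [2]
6 -> miss, frames [2, 6]
2 -> hit
6 -> hit
8 -> miss, frames [2, 6, 8]
5 -> miss, evict 2, frames [6, 8, 5]
6 -> hit
5 -> hit
Page faults: 4.

4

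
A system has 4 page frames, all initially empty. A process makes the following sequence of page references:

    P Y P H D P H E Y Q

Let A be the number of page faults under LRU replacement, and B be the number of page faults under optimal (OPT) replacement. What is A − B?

Under LRU: F F . F F . . F F F → 7 faults.
Under OPT: F F . F F . . F . F → 6 faults.
A − B = 7 − 6 = 1.

1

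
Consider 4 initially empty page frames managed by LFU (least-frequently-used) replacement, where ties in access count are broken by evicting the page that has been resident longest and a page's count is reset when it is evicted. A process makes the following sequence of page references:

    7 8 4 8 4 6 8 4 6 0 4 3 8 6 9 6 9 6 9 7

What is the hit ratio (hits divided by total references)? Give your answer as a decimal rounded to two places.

0.60

7 -> miss, frames [7]
8 -> miss, frames [7, 8]
4 -> miss, frames [7, 8, 4]
8 -> hit
4 -> hit
6 -> miss, frames [7, 8, 4, 6]
8 -> hit
4 -> hit
6 -> hit
0 -> miss, evict 7, frames [8, 4, 6, 0]
4 -> hit
3 -> miss, evict 0, frames [8, 4, 6, 3]
8 -> hit
6 -> hit
9 -> miss, evict 3, frames [8, 4, 6, 9]
6 -> hit
9 -> hit
6 -> hit
9 -> hit
7 -> miss, evict 9, frames [8, 4, 6, 7]
Hits: 12 of 20 references → 12/20 = 0.6000.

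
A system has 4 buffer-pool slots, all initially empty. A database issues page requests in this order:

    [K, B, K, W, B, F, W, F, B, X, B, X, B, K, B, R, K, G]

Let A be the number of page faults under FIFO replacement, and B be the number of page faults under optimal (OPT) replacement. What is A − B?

Under FIFO: F F . F . F . . . F . . . F F F . F → 9 faults.
Under OPT: F F . F . F . . . F . . . . . F . F → 7 faults.
A − B = 9 − 7 = 2.

2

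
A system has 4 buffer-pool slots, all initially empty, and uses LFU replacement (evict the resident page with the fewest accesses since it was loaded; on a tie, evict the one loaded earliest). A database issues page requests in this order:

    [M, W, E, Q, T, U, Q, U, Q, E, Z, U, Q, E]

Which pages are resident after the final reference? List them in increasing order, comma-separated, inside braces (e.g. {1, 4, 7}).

M: miss, frames [M]
W: miss, frames [M, W]
E: miss, frames [M, W, E]
Q: miss, frames [M, W, E, Q]
T: miss, evict M, frames [W, E, Q, T]
U: miss, evict W, frames [E, Q, T, U]
Q: hit
U: hit
Q: hit
E: hit
Z: miss, evict T, frames [E, Q, U, Z]
U: hit
Q: hit
E: hit

{E, Q, U, Z}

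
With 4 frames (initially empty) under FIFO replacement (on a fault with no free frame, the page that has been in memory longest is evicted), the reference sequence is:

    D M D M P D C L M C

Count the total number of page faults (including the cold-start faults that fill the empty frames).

5

D: fault, frames (D)
M: fault, frames (D M)
D: hit
M: hit
P: fault, frames (D M P)
D: hit
C: fault, frames (D M P C)
L: fault, evict D, frames (M P C L)
M: hit
C: hit
Page faults: 5.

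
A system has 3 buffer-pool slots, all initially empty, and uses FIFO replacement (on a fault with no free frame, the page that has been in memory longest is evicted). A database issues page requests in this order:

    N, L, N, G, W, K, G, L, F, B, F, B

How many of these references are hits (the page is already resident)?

N: miss, frames (N)
L: miss, frames (N L)
N: hit
G: miss, frames (N L G)
W: miss, evict N, frames (L G W)
K: miss, evict L, frames (G W K)
G: hit
L: miss, evict G, frames (W K L)
F: miss, evict W, frames (K L F)
B: miss, evict K, frames (L F B)
F: hit
B: hit
Hits: 4.

4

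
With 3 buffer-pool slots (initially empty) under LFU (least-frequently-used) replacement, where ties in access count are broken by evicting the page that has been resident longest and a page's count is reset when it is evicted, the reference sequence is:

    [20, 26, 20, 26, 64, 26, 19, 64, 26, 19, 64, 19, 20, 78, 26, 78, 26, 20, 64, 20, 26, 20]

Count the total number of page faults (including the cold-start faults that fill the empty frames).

20 -> fault, frames [20]
26 -> fault, frames [20, 26]
20 -> hit
26 -> hit
64 -> fault, frames [20, 26, 64]
26 -> hit
19 -> fault, evict 64, frames [20, 26, 19]
64 -> fault, evict 19, frames [20, 26, 64]
26 -> hit
19 -> fault, evict 64, frames [20, 26, 19]
64 -> fault, evict 19, frames [20, 26, 64]
19 -> fault, evict 64, frames [20, 26, 19]
20 -> hit
78 -> fault, evict 19, frames [20, 26, 78]
26 -> hit
78 -> hit
26 -> hit
20 -> hit
64 -> fault, evict 78, frames [20, 26, 64]
20 -> hit
26 -> hit
20 -> hit
Page faults: 10.

10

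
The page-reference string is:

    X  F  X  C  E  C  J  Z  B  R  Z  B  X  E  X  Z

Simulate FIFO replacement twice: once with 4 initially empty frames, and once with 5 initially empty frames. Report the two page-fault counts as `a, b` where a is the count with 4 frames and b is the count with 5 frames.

11, 10

4 frames: F F . F F . F F F F . . F F . F → 11 faults.
5 frames: F F . F F . F F F F . . F F . . → 10 faults.
10 < 11: adding a frame reduced faults, as is typical.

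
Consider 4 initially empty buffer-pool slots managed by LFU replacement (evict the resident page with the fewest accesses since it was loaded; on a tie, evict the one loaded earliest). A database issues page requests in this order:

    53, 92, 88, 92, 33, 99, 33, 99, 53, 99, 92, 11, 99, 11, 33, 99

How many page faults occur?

53: miss, frames [53]
92: miss, frames [53, 92]
88: miss, frames [53, 92, 88]
92: hit
33: miss, frames [53, 92, 88, 33]
99: miss, evict 53, frames [92, 88, 33, 99]
33: hit
99: hit
53: miss, evict 88, frames [92, 33, 99, 53]
99: hit
92: hit
11: miss, evict 53, frames [92, 33, 99, 11]
99: hit
11: hit
33: hit
99: hit
Page faults: 7.

7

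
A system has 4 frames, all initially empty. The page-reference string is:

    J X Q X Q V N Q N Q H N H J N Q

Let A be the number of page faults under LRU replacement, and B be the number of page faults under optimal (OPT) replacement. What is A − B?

1

Under LRU: F F F . . F F . . . F . . F . . → 7 faults.
Under OPT: F F F . . F F . . . F . . . . . → 6 faults.
A − B = 7 − 6 = 1.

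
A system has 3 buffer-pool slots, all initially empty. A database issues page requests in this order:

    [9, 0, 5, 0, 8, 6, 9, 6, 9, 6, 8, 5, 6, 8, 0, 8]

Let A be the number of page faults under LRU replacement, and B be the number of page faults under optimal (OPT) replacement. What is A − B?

Under LRU: F F F . F F F . . . . F . . F . → 8 faults.
Under OPT: F F F . F F . . . . . F . . F . → 7 faults.
A − B = 8 − 7 = 1.

1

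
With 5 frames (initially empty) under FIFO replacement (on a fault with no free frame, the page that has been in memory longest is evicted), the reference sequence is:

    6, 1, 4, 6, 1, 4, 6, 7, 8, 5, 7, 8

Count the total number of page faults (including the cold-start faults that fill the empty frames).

6

6 → miss, frames [6]
1 → miss, frames [6, 1]
4 → miss, frames [6, 1, 4]
6 → hit
1 → hit
4 → hit
6 → hit
7 → miss, frames [6, 1, 4, 7]
8 → miss, frames [6, 1, 4, 7, 8]
5 → miss, evict 6, frames [1, 4, 7, 8, 5]
7 → hit
8 → hit
Page faults: 6.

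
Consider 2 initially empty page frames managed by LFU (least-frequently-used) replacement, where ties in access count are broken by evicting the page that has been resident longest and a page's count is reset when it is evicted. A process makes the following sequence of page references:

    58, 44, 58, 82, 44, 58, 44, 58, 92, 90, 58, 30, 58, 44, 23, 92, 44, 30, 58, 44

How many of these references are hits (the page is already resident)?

7

58 -> miss, frames (58)
44 -> miss, frames (58 44)
58 -> hit
82 -> miss, evict 44, frames (58 82)
44 -> miss, evict 82, frames (58 44)
58 -> hit
44 -> hit
58 -> hit
92 -> miss, evict 44, frames (58 92)
90 -> miss, evict 92, frames (58 90)
58 -> hit
30 -> miss, evict 90, frames (58 30)
58 -> hit
44 -> miss, evict 30, frames (58 44)
23 -> miss, evict 44, frames (58 23)
92 -> miss, evict 23, frames (58 92)
44 -> miss, evict 92, frames (58 44)
30 -> miss, evict 44, frames (58 30)
58 -> hit
44 -> miss, evict 30, frames (58 44)
Hits: 7.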